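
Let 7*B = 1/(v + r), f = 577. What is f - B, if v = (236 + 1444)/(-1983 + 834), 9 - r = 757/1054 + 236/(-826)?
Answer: 11584679059/20078133 ≈ 576.98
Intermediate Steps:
r = 63211/7378 (r = 9 - (757/1054 + 236/(-826)) = 9 - (757*(1/1054) + 236*(-1/826)) = 9 - (757/1054 - 2/7) = 9 - 1*3191/7378 = 9 - 3191/7378 = 63211/7378 ≈ 8.5675)
v = -560/383 (v = 1680/(-1149) = 1680*(-1/1149) = -560/383 ≈ -1.4621)
B = 403682/20078133 (B = 1/(7*(-560/383 + 63211/7378)) = 1/(7*(20078133/2825774)) = (⅐)*(2825774/20078133) = 403682/20078133 ≈ 0.020106)
f - B = 577 - 1*403682/20078133 = 577 - 403682/20078133 = 11584679059/20078133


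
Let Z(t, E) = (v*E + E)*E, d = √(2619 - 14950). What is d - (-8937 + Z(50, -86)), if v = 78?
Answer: -575347 + I*√12331 ≈ -5.7535e+5 + 111.05*I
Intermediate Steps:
d = I*√12331 (d = √(-12331) = I*√12331 ≈ 111.05*I)
Z(t, E) = 79*E² (Z(t, E) = (78*E + E)*E = (79*E)*E = 79*E²)
d - (-8937 + Z(50, -86)) = I*√12331 - (-8937 + 79*(-86)²) = I*√12331 - (-8937 + 79*7396) = I*√12331 - (-8937 + 584284) = I*√12331 - 1*575347 = I*√12331 - 575347 = -575347 + I*√12331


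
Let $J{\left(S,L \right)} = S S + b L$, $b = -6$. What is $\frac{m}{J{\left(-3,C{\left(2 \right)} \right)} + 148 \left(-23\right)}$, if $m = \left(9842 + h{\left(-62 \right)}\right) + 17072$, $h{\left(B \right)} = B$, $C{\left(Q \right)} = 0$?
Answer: $- \frac{3836}{485} \approx -7.9093$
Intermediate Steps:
$J{\left(S,L \right)} = S^{2} - 6 L$ ($J{\left(S,L \right)} = S S - 6 L = S^{2} - 6 L$)
$m = 26852$ ($m = \left(9842 - 62\right) + 17072 = 9780 + 17072 = 26852$)
$\frac{m}{J{\left(-3,C{\left(2 \right)} \right)} + 148 \left(-23\right)} = \frac{26852}{\left(\left(-3\right)^{2} - 0\right) + 148 \left(-23\right)} = \frac{26852}{\left(9 + 0\right) - 3404} = \frac{26852}{9 - 3404} = \frac{26852}{-3395} = 26852 \left(- \frac{1}{3395}\right) = - \frac{3836}{485}$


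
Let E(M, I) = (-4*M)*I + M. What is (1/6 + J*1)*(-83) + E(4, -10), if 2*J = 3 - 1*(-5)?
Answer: -1091/6 ≈ -181.83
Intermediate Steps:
J = 4 (J = (3 - 1*(-5))/2 = (3 + 5)/2 = (½)*8 = 4)
E(M, I) = M - 4*I*M (E(M, I) = -4*I*M + M = M - 4*I*M)
(1/6 + J*1)*(-83) + E(4, -10) = (1/6 + 4*1)*(-83) + 4*(1 - 4*(-10)) = (⅙ + 4)*(-83) + 4*(1 + 40) = (25/6)*(-83) + 4*41 = -2075/6 + 164 = -1091/6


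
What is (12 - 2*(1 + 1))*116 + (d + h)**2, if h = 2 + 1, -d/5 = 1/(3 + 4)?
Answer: 45728/49 ≈ 933.22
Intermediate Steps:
d = -5/7 (d = -5/(3 + 4) = -5/7 ≈ -0.71429)
h = 3
(12 - 2*(1 + 1))*116 + (d + h)**2 = (12 - 2*(1 + 1))*116 + (-5/7 + 3)**2 = (12 - 2*2)*116 + (16/7)**2 = (12 - 1*4)*116 + 256/49 = (12 - 4)*116 + 256/49 = 8*116 + 256/49 = 928 + 256/49 = 45728/49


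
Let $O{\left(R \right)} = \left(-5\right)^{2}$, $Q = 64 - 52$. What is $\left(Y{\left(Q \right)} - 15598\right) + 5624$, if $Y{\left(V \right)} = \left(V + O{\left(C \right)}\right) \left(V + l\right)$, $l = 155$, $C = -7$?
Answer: $-3795$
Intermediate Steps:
$Q = 12$
$O{\left(R \right)} = 25$
$Y{\left(V \right)} = \left(25 + V\right) \left(155 + V\right)$ ($Y{\left(V \right)} = \left(V + 25\right) \left(V + 155\right) = \left(25 + V\right) \left(155 + V\right)$)
$\left(Y{\left(Q \right)} - 15598\right) + 5624 = \left(\left(3875 + 12^{2} + 180 \cdot 12\right) - 15598\right) + 5624 = \left(\left(3875 + 144 + 2160\right) - 15598\right) + 5624 = \left(6179 - 15598\right) + 5624 = -9419 + 5624 = -3795$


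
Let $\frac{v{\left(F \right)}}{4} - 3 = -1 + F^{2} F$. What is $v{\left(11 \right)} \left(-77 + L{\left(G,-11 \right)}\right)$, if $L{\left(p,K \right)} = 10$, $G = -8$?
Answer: $-357244$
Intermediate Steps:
$v{\left(F \right)} = 8 + 4 F^{3}$ ($v{\left(F \right)} = 12 + 4 \left(-1 + F^{2} F\right) = 12 + 4 \left(-1 + F^{3}\right) = 12 + \left(-4 + 4 F^{3}\right) = 8 + 4 F^{3}$)
$v{\left(11 \right)} \left(-77 + L{\left(G,-11 \right)}\right) = \left(8 + 4 \cdot 11^{3}\right) \left(-77 + 10\right) = \left(8 + 4 \cdot 1331\right) \left(-67\right) = \left(8 + 5324\right) \left(-67\right) = 5332 \left(-67\right) = -357244$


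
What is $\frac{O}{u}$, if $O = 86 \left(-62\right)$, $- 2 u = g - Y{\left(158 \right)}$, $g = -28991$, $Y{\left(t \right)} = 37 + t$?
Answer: $- \frac{5332}{14593} \approx -0.36538$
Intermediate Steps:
$u = 14593$ ($u = - \frac{-28991 - \left(37 + 158\right)}{2} = - \frac{-28991 - 195}{2} = \left(- \frac{1}{2}\right) \left(-29186\right) = 14593$)
$O = -5332$
$\frac{O}{u} = - \frac{5332}{14593}$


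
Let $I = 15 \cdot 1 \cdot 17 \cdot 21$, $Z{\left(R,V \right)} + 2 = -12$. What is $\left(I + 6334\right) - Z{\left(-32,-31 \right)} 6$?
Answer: $11773$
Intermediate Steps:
$Z{\left(R,V \right)} = -14$ ($Z{\left(R,V \right)} = -2 - 12 = -14$)
$I = 5355$ ($I = 15 \cdot 17 \cdot 21 = 255 \cdot 21 = 5355$)
$\left(I + 6334\right) - Z{\left(-32,-31 \right)} 6 = \left(5355 + 6334\right) - \left(-14\right) 6 = 11689 - -84 = 11689 + 84 = 11773$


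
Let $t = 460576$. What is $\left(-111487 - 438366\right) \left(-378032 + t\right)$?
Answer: $-45387066032$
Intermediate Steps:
$\left(-111487 - 438366\right) \left(-378032 + t\right) = \left(-111487 - 438366\right) \left(-378032 + 460576\right) = \left(-549853\right) 82544 = -45387066032$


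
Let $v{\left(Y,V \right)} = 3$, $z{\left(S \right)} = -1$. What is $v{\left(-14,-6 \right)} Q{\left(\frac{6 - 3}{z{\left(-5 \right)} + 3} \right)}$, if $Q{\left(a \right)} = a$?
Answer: $\frac{9}{2} \approx 4.5$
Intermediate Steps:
$v{\left(-14,-6 \right)} Q{\left(\frac{6 - 3}{z{\left(-5 \right)} + 3} \right)} = 3 \frac{6 - 3}{-1 + 3} = 3 \cdot \frac{3}{2} = \frac{9}{2}$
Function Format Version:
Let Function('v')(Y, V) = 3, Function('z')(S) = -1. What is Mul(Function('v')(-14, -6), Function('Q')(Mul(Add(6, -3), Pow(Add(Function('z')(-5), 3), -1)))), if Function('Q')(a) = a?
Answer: Rational(9, 2) ≈ 4.5000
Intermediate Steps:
Mul(Function('v')(-14, -6), Function('Q')(Mul(Add(6, -3), Pow(Add(Function('z')(-5), 3), -1)))) = Mul(3, Mul(Add(6, -3), Pow(Add(-1, 3), -1))) = Mul(3, Mul(3, Pow(2, -1))) = Mul(3, Mul(3, Rational(1, 2))) = Mul(3, Rational(3, 2)) = Rational(9, 2)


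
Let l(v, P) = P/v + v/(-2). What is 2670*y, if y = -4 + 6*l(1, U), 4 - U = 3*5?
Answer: -194910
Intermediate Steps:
U = -11 (U = 4 - 3*5 = 4 - 1*15 = 4 - 15 = -11)
l(v, P) = -v/2 + P/v (l(v, P) = P/v + v*(-1/2) = P/v - v/2 = -v/2 + P/v)
y = -73 (y = -4 + 6*(-1/2*1 - 11/1) = -4 + 6*(-1/2 - 11*1) = -4 + 6*(-1/2 - 11) = -4 + 6*(-23/2) = -4 - 69 = -73)
2670*y = 2670*(-73) = -194910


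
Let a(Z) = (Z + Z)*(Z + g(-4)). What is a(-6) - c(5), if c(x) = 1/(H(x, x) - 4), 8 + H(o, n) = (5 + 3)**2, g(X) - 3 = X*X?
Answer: -8113/52 ≈ -156.02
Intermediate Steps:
g(X) = 3 + X**2 (g(X) = 3 + X*X = 3 + X**2)
H(o, n) = 56 (H(o, n) = -8 + (5 + 3)**2 = -8 + 8**2 = -8 + 64 = 56)
a(Z) = 2*Z*(19 + Z) (a(Z) = (Z + Z)*(Z + (3 + (-4)**2)) = (2*Z)*(Z + (3 + 16)) = (2*Z)*(Z + 19) = (2*Z)*(19 + Z) = 2*Z*(19 + Z))
c(x) = 1/52 (c(x) = 1/(56 - 4) = 1/52)
a(-6) - c(5) = 2*(-6)*(19 - 6) - 1*1/52 = 2*(-6)*13 - 1/52 = -156 - 1/52 = -8113/52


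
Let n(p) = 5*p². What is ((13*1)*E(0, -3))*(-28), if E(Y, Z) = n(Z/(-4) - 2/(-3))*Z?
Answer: 131495/12 ≈ 10958.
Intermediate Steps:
E(Y, Z) = 5*Z*(⅔ - Z/4)² (E(Y, Z) = (5*(Z/(-4) - 2/(-3))²)*Z = (5*(Z*(-¼) - 2*(-⅓))²)*Z = (5*(-Z/4 + ⅔)²)*Z = (5*(⅔ - Z/4)²)*Z = 5*Z*(⅔ - Z/4)²)
((13*1)*E(0, -3))*(-28) = ((13*1)*((5/144)*(-3)*(-8 + 3*(-3))²))*(-28) = (13*((5/144)*(-3)*(-8 - 9)²))*(-28) = (13*((5/144)*(-3)*(-17)²))*(-28) = (13*((5/144)*(-3)*289))*(-28) = (13*(-1445/48))*(-28) = -18785/48*(-28) = 131495/12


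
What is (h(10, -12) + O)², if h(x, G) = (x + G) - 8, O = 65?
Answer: 3025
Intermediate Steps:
h(x, G) = -8 + G + x (h(x, G) = (G + x) - 8 = -8 + G + x)
(h(10, -12) + O)² = ((-8 - 12 + 10) + 65)² = (-10 + 65)² = 55² = 3025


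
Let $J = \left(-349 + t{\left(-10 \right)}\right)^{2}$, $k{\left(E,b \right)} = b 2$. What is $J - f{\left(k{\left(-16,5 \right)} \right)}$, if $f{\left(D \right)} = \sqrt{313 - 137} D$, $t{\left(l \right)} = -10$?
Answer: $128881 - 40 \sqrt{11} \approx 1.2875 \cdot 10^{5}$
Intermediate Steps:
$k{\left(E,b \right)} = 2 b$
$f{\left(D \right)} = 4 D \sqrt{11}$ ($f{\left(D \right)} = \sqrt{176} D = 4 \sqrt{11} D = 4 D \sqrt{11}$)
$J = 128881$ ($J = \left(-349 - 10\right)^{2} = \left(-359\right)^{2} = 128881$)
$J - f{\left(k{\left(-16,5 \right)} \right)} = 128881 - 4 \cdot 2 \cdot 5 \sqrt{11} = 128881 - 4 \cdot 10 \sqrt{11} = 128881 - 40 \sqrt{11}$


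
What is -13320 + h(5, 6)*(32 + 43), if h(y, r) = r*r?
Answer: -10620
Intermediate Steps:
h(y, r) = r²
-13320 + h(5, 6)*(32 + 43) = -13320 + 6²*(32 + 43) = -13320 + 36*75 = -13320 + 2700 = -10620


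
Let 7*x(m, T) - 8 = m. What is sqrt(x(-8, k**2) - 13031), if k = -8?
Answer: I*sqrt(13031) ≈ 114.15*I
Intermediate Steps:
x(m, T) = 8/7 + m/7
sqrt(x(-8, k**2) - 13031) = sqrt((8/7 + (1/7)*(-8)) - 13031) = sqrt((8/7 - 8/7) - 13031) = sqrt(0 - 13031) = sqrt(-13031) = I*sqrt(13031)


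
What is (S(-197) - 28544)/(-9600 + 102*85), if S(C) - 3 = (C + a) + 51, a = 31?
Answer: 4776/155 ≈ 30.813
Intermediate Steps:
S(C) = 85 + C (S(C) = 3 + ((C + 31) + 51) = 3 + ((31 + C) + 51) = 3 + (82 + C) = 85 + C)
(S(-197) - 28544)/(-9600 + 102*85) = ((85 - 197) - 28544)/(-9600 + 102*85) = (-112 - 28544)/(-9600 + 8670) = -28656/(-930) = -28656*(-1/930) = 4776/155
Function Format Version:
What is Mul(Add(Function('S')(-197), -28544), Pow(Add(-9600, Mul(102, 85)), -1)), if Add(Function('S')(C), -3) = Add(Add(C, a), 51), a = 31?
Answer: Rational(4776, 155) ≈ 30.813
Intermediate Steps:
Function('S')(C) = Add(85, C) (Function('S')(C) = Add(3, Add(Add(C, 31), 51)) = Add(3, Add(Add(31, C), 51)) = Add(3, Add(82, C)) = Add(85, C))
Mul(Add(Function('S')(-197), -28544), Pow(Add(-9600, Mul(102, 85)), -1)) = Mul(Add(Add(85, -197), -28544), Pow(Add(-9600, Mul(102, 85)), -1)) = Mul(Add(-112, -28544), Pow(Add(-9600, 8670), -1)) = Mul(-28656, Pow(-930, -1)) = Mul(-28656, Rational(-1, 930)) = Rational(4776, 155)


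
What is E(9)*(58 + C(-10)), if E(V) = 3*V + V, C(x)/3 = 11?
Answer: 3276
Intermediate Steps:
C(x) = 33 (C(x) = 3*11 = 33)
E(V) = 4*V
E(9)*(58 + C(-10)) = (4*9)*(58 + 33) = 36*91 = 3276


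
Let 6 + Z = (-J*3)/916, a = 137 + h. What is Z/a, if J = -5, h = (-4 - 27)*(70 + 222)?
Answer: 5481/8166140 ≈ 0.00067119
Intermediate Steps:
h = -9052 (h = -31*292 = -9052)
a = -8915 (a = 137 - 9052 = -8915)
Z = -5481/916 (Z = -6 + (-1*(-5)*3)/916 = -6 + (5*3)*(1/916) = -6 + 15*(1/916) = -6 + 15/916 = -5481/916 ≈ -5.9836)
Z/a = -5481/916/(-8915) = -5481/916*(-1/8915) = 5481/8166140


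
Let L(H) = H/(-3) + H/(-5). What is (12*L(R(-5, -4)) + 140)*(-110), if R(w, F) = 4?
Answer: -12584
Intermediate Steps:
L(H) = -8*H/15 (L(H) = H*(-⅓) + H*(-⅕) = -H/3 - H/5 = -8*H/15)
(12*L(R(-5, -4)) + 140)*(-110) = (12*(-8/15*4) + 140)*(-110) = (12*(-32/15) + 140)*(-110) = (-128/5 + 140)*(-110) = (572/5)*(-110) = -12584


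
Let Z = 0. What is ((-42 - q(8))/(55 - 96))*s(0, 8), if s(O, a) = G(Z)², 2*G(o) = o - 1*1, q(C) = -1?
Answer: ¼ ≈ 0.25000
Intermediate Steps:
G(o) = -½ + o/2 (G(o) = (o - 1*1)/2 = (o - 1)/2 = (-1 + o)/2 = -½ + o/2)
s(O, a) = ¼ (s(O, a) = (-½ + (½)*0)² = (-½ + 0)² = (-½)² = ¼)
((-42 - q(8))/(55 - 96))*s(0, 8) = ((-42 - 1*(-1))/(55 - 96))*(¼) = ((-42 + 1)/(-41))*(¼) = -41*(-1/41)*(¼) = 1*(¼) = ¼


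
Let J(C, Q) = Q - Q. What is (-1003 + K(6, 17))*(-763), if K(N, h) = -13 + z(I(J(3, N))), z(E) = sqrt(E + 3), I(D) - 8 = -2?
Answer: 772919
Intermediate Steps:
J(C, Q) = 0
I(D) = 6 (I(D) = 8 - 2 = 6)
z(E) = sqrt(3 + E)
K(N, h) = -10 (K(N, h) = -13 + sqrt(3 + 6) = -13 + sqrt(9) = -13 + 3 = -10)
(-1003 + K(6, 17))*(-763) = (-1003 - 10)*(-763) = -1013*(-763) = 772919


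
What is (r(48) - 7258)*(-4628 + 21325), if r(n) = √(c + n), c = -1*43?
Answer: -121186826 + 16697*√5 ≈ -1.2115e+8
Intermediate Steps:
c = -43
r(n) = √(-43 + n)
(r(48) - 7258)*(-4628 + 21325) = (√(-43 + 48) - 7258)*(-4628 + 21325) = (√5 - 7258)*16697 = (-7258 + √5)*16697 = -121186826 + 16697*√5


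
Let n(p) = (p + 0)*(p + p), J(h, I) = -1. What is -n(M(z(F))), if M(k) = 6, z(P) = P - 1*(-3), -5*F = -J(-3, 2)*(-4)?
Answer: -72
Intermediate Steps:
F = 4/5 (F = -(-1*(-1))*(-4)/5 = -(-4)/5 = -1/5*(-4) = 4/5 ≈ 0.80000)
z(P) = 3 + P (z(P) = P + 3 = 3 + P)
n(p) = 2*p**2 (n(p) = p*(2*p) = 2*p**2)
-n(M(z(F))) = -2*6**2 = -2*36 = -1*72 = -72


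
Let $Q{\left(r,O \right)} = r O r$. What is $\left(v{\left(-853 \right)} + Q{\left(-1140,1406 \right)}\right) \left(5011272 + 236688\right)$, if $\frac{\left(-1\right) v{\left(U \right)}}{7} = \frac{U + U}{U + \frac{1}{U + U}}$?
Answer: $\frac{4651495851177549283360}{485073} \approx 9.5893 \cdot 10^{15}$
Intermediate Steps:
$Q{\left(r,O \right)} = O r^{2}$ ($Q{\left(r,O \right)} = O r r = O r^{2}$)
$v{\left(U \right)} = - \frac{14 U}{U + \frac{1}{2 U}}$ ($v{\left(U \right)} = - 7 \frac{U + U}{U + \frac{1}{U + U}} = - 7 \frac{2 U}{U + \frac{1}{2 U}} = - \frac{14 U}{U + \frac{1}{2 U}}$)
$\left(v{\left(-853 \right)} + Q{\left(-1140,1406 \right)}\right) \left(5011272 + 236688\right) = \left(- \frac{28 \left(-853\right)^{2}}{1 + 2 \left(-853\right)^{2}} + 1406 \left(-1140\right)^{2}\right) \left(5011272 + 236688\right) = \left(\left(-28\right) 727609 \frac{1}{1 + 2 \cdot 727609} + 1406 \cdot 1299600\right) 5247960 = \left(\left(-28\right) 727609 \frac{1}{1 + 1455218} + 1827237600\right) 5247960 = \left(\left(-28\right) 727609 \cdot \frac{1}{1455219} + 1827237600\right) 5247960 = \left(- \frac{20373052}{1455219} + 1827237600\right) 5247960 = \frac{2659030852661348}{1455219} \cdot 5247960 = \frac{4651495851177549283360}{485073}$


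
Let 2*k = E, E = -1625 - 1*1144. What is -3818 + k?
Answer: -10405/2 ≈ -5202.5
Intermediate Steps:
E = -2769 (E = -1625 - 1144 = -2769)
k = -2769/2 (k = (½)*(-2769) = -2769/2 ≈ -1384.5)
-3818 + k = -3818 - 2769/2 = -10405/2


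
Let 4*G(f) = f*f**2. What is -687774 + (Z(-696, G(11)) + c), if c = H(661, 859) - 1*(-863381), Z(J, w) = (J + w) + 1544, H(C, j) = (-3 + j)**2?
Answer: 3638095/4 ≈ 9.0952e+5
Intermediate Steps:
G(f) = f**3/4 (G(f) = (f*f**2)/4 = f**3/4)
Z(J, w) = 1544 + J + w
c = 1596117 (c = (-3 + 859)**2 - 1*(-863381) = 856**2 + 863381 = 732736 + 863381 = 1596117)
-687774 + (Z(-696, G(11)) + c) = -687774 + ((1544 - 696 + (1/4)*11**3) + 1596117) = -687774 + ((1544 - 696 + (1/4)*1331) + 1596117) = -687774 + ((1544 - 696 + 1331/4) + 1596117) = -687774 + (4723/4 + 1596117) = -687774 + 6389191/4 = 3638095/4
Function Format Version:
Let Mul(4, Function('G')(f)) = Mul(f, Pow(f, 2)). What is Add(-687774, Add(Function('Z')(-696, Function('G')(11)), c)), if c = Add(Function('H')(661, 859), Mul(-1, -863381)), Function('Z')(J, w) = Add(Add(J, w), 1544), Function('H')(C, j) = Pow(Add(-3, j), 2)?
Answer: Rational(3638095, 4) ≈ 9.0952e+5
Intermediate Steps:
Function('G')(f) = Mul(Rational(1, 4), Pow(f, 3)) (Function('G')(f) = Mul(Rational(1, 4), Mul(f, Pow(f, 2))) = Mul(Rational(1, 4), Pow(f, 3)))
Function('Z')(J, w) = Add(1544, J, w)
c = 1596117 (c = Add(Pow(Add(-3, 859), 2), Mul(-1, -863381)) = Add(Pow(856, 2), 863381) = Add(732736, 863381) = 1596117)
Add(-687774, Add(Function('Z')(-696, Function('G')(11)), c)) = Add(-687774, Add(Add(1544, -696, Mul(Rational(1, 4), Pow(11, 3))), 1596117)) = Add(-687774, Add(Add(1544, -696, Mul(Rational(1, 4), 1331)), 1596117)) = Add(-687774, Add(Add(1544, -696, Rational(1331, 4)), 1596117)) = Add(-687774, Add(Rational(4723, 4), 1596117)) = Add(-687774, Rational(6389191, 4)) = Rational(3638095, 4)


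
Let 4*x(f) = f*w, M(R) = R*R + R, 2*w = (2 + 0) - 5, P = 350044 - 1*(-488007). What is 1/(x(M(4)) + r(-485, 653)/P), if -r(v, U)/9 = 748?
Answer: -1676102/12584229 ≈ -0.13319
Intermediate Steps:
P = 838051 (P = 350044 + 488007 = 838051)
w = -3/2 (w = ((2 + 0) - 5)/2 = (2 - 5)/2 = (½)*(-3) = -3/2 ≈ -1.5000)
r(v, U) = -6732 (r(v, U) = -9*748 = -6732)
M(R) = R + R² (M(R) = R² + R = R + R²)
x(f) = -3*f/8 (x(f) = (f*(-3/2))/4 = (-3*f/2)/4 = -3*f/8)
1/(x(M(4)) + r(-485, 653)/P) = 1/(-3*(1 + 4)/2 - 6732/838051) = 1/(-3*5/2 - 6732*1/838051) = 1/(-3/8*20 - 6732/838051) = 1/(-15/2 - 6732/838051) = 1/(-12584229/1676102) = -1676102/12584229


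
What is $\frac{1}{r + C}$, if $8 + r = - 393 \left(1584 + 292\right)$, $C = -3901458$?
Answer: $- \frac{1}{4638734} \approx -2.1558 \cdot 10^{-7}$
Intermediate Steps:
$r = -737276$ ($r = -8 - 393 \left(1584 + 292\right) = -8 - 737268 = -737276$)
$\frac{1}{r + C} = \frac{1}{-737276 - 3901458} = \frac{1}{-4638734} = - \frac{1}{4638734}$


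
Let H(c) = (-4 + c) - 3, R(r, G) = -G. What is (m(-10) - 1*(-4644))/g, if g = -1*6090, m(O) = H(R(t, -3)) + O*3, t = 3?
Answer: -461/609 ≈ -0.75698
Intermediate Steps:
H(c) = -7 + c
m(O) = -4 + 3*O (m(O) = (-7 - 1*(-3)) + O*3 = (-7 + 3) + 3*O = -4 + 3*O)
g = -6090
(m(-10) - 1*(-4644))/g = ((-4 + 3*(-10)) - 1*(-4644))/(-6090) = ((-4 - 30) + 4644)*(-1/6090) = (-34 + 4644)*(-1/6090) = 4610*(-1/6090) = -461/609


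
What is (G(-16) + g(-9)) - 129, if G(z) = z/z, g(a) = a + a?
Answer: -146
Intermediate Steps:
g(a) = 2*a
G(z) = 1
(G(-16) + g(-9)) - 129 = (1 + 2*(-9)) - 129 = (1 - 18) - 129 = -17 - 129 = -146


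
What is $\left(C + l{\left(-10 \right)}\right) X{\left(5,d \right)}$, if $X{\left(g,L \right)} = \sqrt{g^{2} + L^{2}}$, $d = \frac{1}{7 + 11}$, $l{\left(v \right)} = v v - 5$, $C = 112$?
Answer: $\frac{23 \sqrt{8101}}{2} \approx 1035.1$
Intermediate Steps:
$l{\left(v \right)} = -5 + v^{2}$ ($l{\left(v \right)} = v^{2} - 5 = -5 + v^{2}$)
$d = \frac{1}{18} \approx 0.055556$
$X{\left(g,L \right)} = \sqrt{L^{2} + g^{2}}$
$\left(C + l{\left(-10 \right)}\right) X{\left(5,d \right)} = \left(112 - \left(5 - \left(-10\right)^{2}\right)\right) \sqrt{\left(\frac{1}{18}\right)^{2} + 5^{2}} = \left(112 + \left(-5 + 100\right)\right) \sqrt{\frac{1}{324} + 25} = \left(112 + 95\right) \sqrt{\frac{8101}{324}} = 207 \frac{\sqrt{8101}}{18} = \frac{23 \sqrt{8101}}{2}$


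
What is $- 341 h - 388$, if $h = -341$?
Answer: $115893$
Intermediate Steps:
$- 341 h - 388 = \left(-341\right) \left(-341\right) - 388 = 116281 - 388 = 115893$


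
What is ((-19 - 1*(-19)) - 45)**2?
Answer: 2025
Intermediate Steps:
((-19 - 1*(-19)) - 45)**2 = ((-19 + 19) - 45)**2 = (0 - 45)**2 = (-45)**2 = 2025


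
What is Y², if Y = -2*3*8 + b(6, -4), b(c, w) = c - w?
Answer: 1444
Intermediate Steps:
Y = -38 (Y = -2*3*8 + (6 - 1*(-4)) = -6*8 + (6 + 4) = -48 + 10 = -38)
Y² = (-38)² = 1444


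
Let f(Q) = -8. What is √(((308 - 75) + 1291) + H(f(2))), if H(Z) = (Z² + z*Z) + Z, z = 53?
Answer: 34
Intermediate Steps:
H(Z) = Z² + 54*Z (H(Z) = (Z² + 53*Z) + Z = Z² + 54*Z)
√(((308 - 75) + 1291) + H(f(2))) = √(((308 - 75) + 1291) - 8*(54 - 8)) = √((233 + 1291) - 8*46) = √(1524 - 368) = √1156 = 34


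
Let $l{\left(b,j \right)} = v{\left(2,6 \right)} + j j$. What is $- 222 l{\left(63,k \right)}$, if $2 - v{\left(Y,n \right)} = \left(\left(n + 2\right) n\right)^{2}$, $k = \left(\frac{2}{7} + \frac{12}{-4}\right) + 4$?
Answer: $\frac{25023174}{49} \approx 5.1068 \cdot 10^{5}$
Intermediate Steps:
$k = \frac{9}{7}$ ($k = \left(2 \cdot \frac{1}{7} + 12 \left(- \frac{1}{4}\right)\right) + 4 = \left(\frac{2}{7} - 3\right) + 4 = - \frac{19}{7} + 4 = \frac{9}{7} \approx 1.2857$)
$v{\left(Y,n \right)} = 2 - n^{2} \left(2 + n\right)^{2}$ ($v{\left(Y,n \right)} = 2 - \left(\left(n + 2\right) n\right)^{2} = 2 - \left(\left(2 + n\right) n\right)^{2} = 2 - \left(n \left(2 + n\right)\right)^{2} = 2 - n^{2} \left(2 + n\right)^{2}$)
$l{\left(b,j \right)} = -2302 + j^{2}$ ($l{\left(b,j \right)} = \left(2 - 6^{2} \left(2 + 6\right)^{2}\right) + j j = \left(2 - 36 \cdot 8^{2}\right) + j^{2} = \left(2 - 36 \cdot 64\right) + j^{2} = \left(2 - 2304\right) + j^{2} = -2302 + j^{2}$)
$- 222 l{\left(63,k \right)} = - 222 \left(-2302 + \left(\frac{9}{7}\right)^{2}\right) = - 222 \left(-2302 + \frac{81}{49}\right) = \left(-222\right) \left(- \frac{112717}{49}\right) = \frac{25023174}{49}$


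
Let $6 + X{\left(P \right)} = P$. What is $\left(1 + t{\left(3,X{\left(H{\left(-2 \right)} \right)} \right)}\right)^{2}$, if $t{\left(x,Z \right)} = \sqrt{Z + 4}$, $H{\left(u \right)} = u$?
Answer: $-3 + 4 i \approx -3.0 + 4.0 i$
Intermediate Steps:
$X{\left(P \right)} = -6 + P$
$t{\left(x,Z \right)} = \sqrt{4 + Z}$
$\left(1 + t{\left(3,X{\left(H{\left(-2 \right)} \right)} \right)}\right)^{2} = \left(1 + \sqrt{4 - 8}\right)^{2} = \left(1 + \sqrt{-4}\right)^{2} = \left(1 + 2 i\right)^{2}$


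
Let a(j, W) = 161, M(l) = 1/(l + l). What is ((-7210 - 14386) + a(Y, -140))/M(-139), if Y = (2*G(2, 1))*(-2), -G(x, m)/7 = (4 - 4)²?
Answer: 5958930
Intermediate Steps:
G(x, m) = 0 (G(x, m) = -7*(4 - 4)² = -7*0² = -7*0 = 0)
Y = 0 (Y = (2*0)*(-2) = 0*(-2) = 0)
M(l) = 1/(2*l)
((-7210 - 14386) + a(Y, -140))/M(-139) = ((-7210 - 14386) + 161)/(((½)/(-139))) = (-21596 + 161)/(((½)*(-1/139))) = -21435/(-1/278) = -21435*(-278) = 5958930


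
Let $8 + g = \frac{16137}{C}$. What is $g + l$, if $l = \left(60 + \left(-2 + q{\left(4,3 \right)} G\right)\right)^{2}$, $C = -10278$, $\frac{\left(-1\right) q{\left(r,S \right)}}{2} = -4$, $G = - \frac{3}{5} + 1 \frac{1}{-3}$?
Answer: $\frac{653693063}{256950} \approx 2544.0$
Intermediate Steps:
$G = - \frac{14}{15}$ ($G = \left(-3\right) \frac{1}{5} + 1 \left(- \frac{1}{3}\right) = - \frac{3}{5} - \frac{1}{3} = - \frac{14}{15} \approx -0.93333$)
$q{\left(r,S \right)} = 8$ ($q{\left(r,S \right)} = \left(-2\right) \left(-4\right) = 8$)
$g = - \frac{10929}{1142}$ ($g = -8 + \frac{16137}{-10278} = -8 + 16137 \left(- \frac{1}{10278}\right) = -8 - \frac{1793}{1142} = - \frac{10929}{1142} \approx -9.5701$)
$l = \frac{574564}{225}$ ($l = \left(60 + \left(-2 + 8 \left(- \frac{14}{15}\right)\right)\right)^{2} = \left(60 - \frac{142}{15}\right)^{2} = \left(\frac{758}{15}\right)^{2} = \frac{574564}{225} \approx 2553.6$)
$g + l = - \frac{10929}{1142} + \frac{574564}{225} = \frac{653693063}{256950}$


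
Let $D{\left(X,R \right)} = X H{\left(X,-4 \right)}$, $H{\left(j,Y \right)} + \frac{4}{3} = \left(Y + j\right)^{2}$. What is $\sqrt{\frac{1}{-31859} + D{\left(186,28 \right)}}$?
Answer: $\frac{\sqrt{6253202863567037}}{31859} \approx 2482.1$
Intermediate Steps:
$H{\left(j,Y \right)} = - \frac{4}{3} + \left(Y + j\right)^{2}$
$D{\left(X,R \right)} = X \left(- \frac{4}{3} + \left(-4 + X\right)^{2}\right)$
$\sqrt{\frac{1}{-31859} + D{\left(186,28 \right)}} = \sqrt{\frac{1}{-31859} + \frac{1}{3} \cdot 186 \left(-4 + 3 \left(-4 + 186\right)^{2}\right)} = \sqrt{- \frac{1}{31859} + \frac{1}{3} \cdot 186 \left(-4 + 3 \cdot 182^{2}\right)} = \sqrt{- \frac{1}{31859} + \frac{1}{3} \cdot 186 \left(-4 + 3 \cdot 33124\right)} = \sqrt{- \frac{1}{31859} + \frac{1}{3} \cdot 186 \left(-4 + 99372\right)} = \sqrt{- \frac{1}{31859} + \frac{1}{3} \cdot 186 \cdot 99368} = \sqrt{- \frac{1}{31859} + 6160816} = \sqrt{\frac{196277436943}{31859}} = \frac{\sqrt{6253202863567037}}{31859}$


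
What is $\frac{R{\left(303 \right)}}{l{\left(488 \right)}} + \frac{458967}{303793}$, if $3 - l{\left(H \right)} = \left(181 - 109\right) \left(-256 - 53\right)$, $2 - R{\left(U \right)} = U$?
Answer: $\frac{10121033024}{6759698043} \approx 1.4973$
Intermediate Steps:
$R{\left(U \right)} = 2 - U$
$l{\left(H \right)} = 22251$ ($l{\left(H \right)} = 3 - \left(181 - 109\right) \left(-256 - 53\right) = 3 - 72 \left(-309\right) = 3 - -22248 = 3 + 22248 = 22251$)
$\frac{R{\left(303 \right)}}{l{\left(488 \right)}} + \frac{458967}{303793} = \frac{2 - 303}{22251} + \frac{458967}{303793} = \left(2 - 303\right) \frac{1}{22251} + 458967 \cdot \frac{1}{303793} = \left(-301\right) \frac{1}{22251} + \frac{458967}{303793} = - \frac{301}{22251} + \frac{458967}{303793} = \frac{10121033024}{6759698043}$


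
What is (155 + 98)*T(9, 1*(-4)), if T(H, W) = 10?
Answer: 2530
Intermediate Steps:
(155 + 98)*T(9, 1*(-4)) = (155 + 98)*10 = 253*10 = 2530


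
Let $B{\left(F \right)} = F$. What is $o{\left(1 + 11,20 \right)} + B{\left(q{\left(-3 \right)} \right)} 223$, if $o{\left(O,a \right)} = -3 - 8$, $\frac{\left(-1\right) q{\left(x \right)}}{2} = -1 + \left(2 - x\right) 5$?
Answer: $-10715$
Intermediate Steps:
$q{\left(x \right)} = -18 + 10 x$ ($q{\left(x \right)} = - 2 \left(-1 + \left(2 - x\right) 5\right) = - 2 \left(-1 - \left(-10 + 5 x\right)\right) = - 2 \left(9 - 5 x\right) = -18 + 10 x$)
$o{\left(O,a \right)} = -11$ ($o{\left(O,a \right)} = -3 - 8 = -11$)
$o{\left(1 + 11,20 \right)} + B{\left(q{\left(-3 \right)} \right)} 223 = -11 + \left(-18 + 10 \left(-3\right)\right) 223 = -11 + \left(-18 - 30\right) 223 = -11 - 10704 = -10715$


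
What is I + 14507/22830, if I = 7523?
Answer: 171764597/22830 ≈ 7523.6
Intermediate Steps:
I + 14507/22830 = 7523 + 14507/22830 = 171764597/22830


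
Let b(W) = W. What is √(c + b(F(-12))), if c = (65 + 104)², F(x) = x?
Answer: √28549 ≈ 168.96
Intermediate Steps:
c = 28561 (c = 169² = 28561)
√(c + b(F(-12))) = √(28561 - 12) = √28549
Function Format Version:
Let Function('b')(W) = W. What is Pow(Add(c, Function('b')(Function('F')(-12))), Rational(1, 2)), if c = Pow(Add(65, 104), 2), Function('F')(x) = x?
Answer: Pow(28549, Rational(1, 2)) ≈ 168.96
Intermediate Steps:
c = 28561 (c = Pow(169, 2) = 28561)
Pow(Add(c, Function('b')(Function('F')(-12))), Rational(1, 2)) = Pow(Add(28561, -12), Rational(1, 2)) = Pow(28549, Rational(1, 2))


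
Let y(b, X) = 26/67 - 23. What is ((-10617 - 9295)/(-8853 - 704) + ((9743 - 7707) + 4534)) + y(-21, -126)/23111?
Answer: 5118757238201/778863811 ≈ 6572.1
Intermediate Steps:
y(b, X) = -1515/67 (y(b, X) = 26*(1/67) - 23 = 26/67 - 23 = -1515/67)
((-10617 - 9295)/(-8853 - 704) + ((9743 - 7707) + 4534)) + y(-21, -126)/23111 = ((-10617 - 9295)/(-8853 - 704) + ((9743 - 7707) + 4534)) - 1515/67/23111 = (-19912/(-9557) + (2036 + 4534)) - 1515/67*1/23111 = (-19912*(-1/9557) + 6570) - 1515/1548437 = (1048/503 + 6570) - 1515/1548437 = 3305758/503 - 1515/1548437 = 5118757238201/778863811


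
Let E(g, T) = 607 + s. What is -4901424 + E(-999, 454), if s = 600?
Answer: -4900217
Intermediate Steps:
E(g, T) = 1207 (E(g, T) = 607 + 600 = 1207)
-4901424 + E(-999, 454) = -4901424 + 1207 = -4900217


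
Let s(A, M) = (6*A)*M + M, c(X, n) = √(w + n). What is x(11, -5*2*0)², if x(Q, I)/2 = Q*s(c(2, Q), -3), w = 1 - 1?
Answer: 1729332 + 52272*√11 ≈ 1.9027e+6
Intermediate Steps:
w = 0
c(X, n) = √n (c(X, n) = √(0 + n) = √n)
s(A, M) = M + 6*A*M (s(A, M) = 6*A*M + M = M + 6*A*M)
x(Q, I) = 2*Q*(-3 - 18*√Q) (x(Q, I) = 2*(Q*(-3*(1 + 6*√Q))) = 2*(Q*(-3 - 18*√Q)) = 2*Q*(-3 - 18*√Q))
x(11, -5*2*0)² = (-396*√11 - 6*11)² = (-396*√11 - 66)² = (-66 - 396*√11)²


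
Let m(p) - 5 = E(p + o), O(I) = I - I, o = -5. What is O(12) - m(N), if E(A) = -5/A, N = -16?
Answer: -110/21 ≈ -5.2381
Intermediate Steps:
O(I) = 0
m(p) = 5 - 5/(-5 + p) (m(p) = 5 - 5/(p - 5) = 5 - 5/(-5 + p))
O(12) - m(N) = 0 - 5*(-6 - 16)/(-5 - 16) = 0 - 5*(-22)/(-21) = 0 - 5*(-1)*(-22)/21 = 0 - 1*110/21 = 0 - 110/21 = -110/21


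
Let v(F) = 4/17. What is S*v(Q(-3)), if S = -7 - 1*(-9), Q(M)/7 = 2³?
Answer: 8/17 ≈ 0.47059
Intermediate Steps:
Q(M) = 56 (Q(M) = 7*2³ = 7*8 = 56)
v(F) = 4/17 (v(F) = 4*(1/17) = 4/17)
S = 2 (S = -7 + 9 = 2)
S*v(Q(-3)) = 2*(4/17) = 8/17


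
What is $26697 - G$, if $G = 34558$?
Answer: $-7861$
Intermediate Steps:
$26697 - G = 26697 - 34558 = -7861$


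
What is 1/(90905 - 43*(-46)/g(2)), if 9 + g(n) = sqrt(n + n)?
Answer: 7/634357 ≈ 1.1035e-5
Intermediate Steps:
g(n) = -9 + sqrt(2)*sqrt(n) (g(n) = -9 + sqrt(n + n) = -9 + sqrt(2*n) = -9 + sqrt(2)*sqrt(n))
1/(90905 - 43*(-46)/g(2)) = 1/(90905 - 43*(-46)/(-9 + sqrt(2)*sqrt(2))) = 1/(90905 - 43*(-46)/(-9 + 2)) = 1/(90905 - 43*(-46)/(-7)) = 1/(90905 - (-43)*(-46)/7) = 1/(90905 - 43*46/7) = 1/(90905 - 1978/7) = 1/(634357/7) = 7/634357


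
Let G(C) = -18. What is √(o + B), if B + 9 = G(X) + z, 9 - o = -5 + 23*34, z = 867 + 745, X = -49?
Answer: √817 ≈ 28.583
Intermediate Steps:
z = 1612
o = -768 (o = 9 - (-5 + 23*34) = 9 - (-5 + 782) = 9 - 1*777 = 9 - 777 = -768)
B = 1585 (B = -9 + (-18 + 1612) = -9 + 1594 = 1585)
√(o + B) = √(-768 + 1585) = √817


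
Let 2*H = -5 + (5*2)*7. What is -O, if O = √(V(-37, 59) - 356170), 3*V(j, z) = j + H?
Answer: -I*√1424686/2 ≈ -596.8*I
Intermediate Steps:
H = 65/2 (H = (-5 + (5*2)*7)/2 = (-5 + 10*7)/2 = (-5 + 70)/2 = (½)*65 = 65/2 ≈ 32.500)
V(j, z) = 65/6 + j/3 (V(j, z) = (j + 65/2)/3 = (65/2 + j)/3 = 65/6 + j/3)
O = I*√1424686/2 (O = √((65/6 + (⅓)*(-37)) - 356170) = √((65/6 - 37/3) - 356170) = √(-3/2 - 356170) = √(-712343/2) = I*√1424686/2 ≈ 596.8*I)
-O = -I*√1424686/2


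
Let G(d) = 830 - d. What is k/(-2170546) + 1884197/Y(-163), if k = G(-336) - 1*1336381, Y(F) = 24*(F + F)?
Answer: -291377824243/1213025136 ≈ -240.21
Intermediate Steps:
Y(F) = 48*F (Y(F) = 24*(2*F) = 48*F)
k = -1335215 (k = (830 - 1*(-336)) - 1*1336381 = (830 + 336) - 1336381 = 1166 - 1336381 = -1335215)
k/(-2170546) + 1884197/Y(-163) = -1335215/(-2170546) + 1884197/((48*(-163))) = -1335215*(-1/2170546) + 1884197/(-7824) = 190745/310078 + 1884197*(-1/7824) = 190745/310078 - 1884197/7824 = -291377824243/1213025136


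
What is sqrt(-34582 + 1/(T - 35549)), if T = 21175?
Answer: I*sqrt(7145051910206)/14374 ≈ 185.96*I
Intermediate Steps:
sqrt(-34582 + 1/(T - 35549)) = sqrt(-34582 + 1/(21175 - 35549)) = sqrt(-34582 + 1/(-14374)) = sqrt(-34582 - 1/14374) = sqrt(-497081669/14374) = I*sqrt(7145051910206)/14374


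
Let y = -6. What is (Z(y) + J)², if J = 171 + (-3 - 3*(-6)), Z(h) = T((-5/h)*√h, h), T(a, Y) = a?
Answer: 207551/6 + 310*I*√6 ≈ 34592.0 + 759.34*I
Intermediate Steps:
Z(h) = -5/√h (Z(h) = (-5/h)*√h = -5/√h)
J = 186 (J = 171 + (-3 + 18) = 171 + 15 = 186)
(Z(y) + J)² = (-(-5)*I*√6/6 + 186)² = (5*I*√6/6 + 186)² = (186 + 5*I*√6/6)²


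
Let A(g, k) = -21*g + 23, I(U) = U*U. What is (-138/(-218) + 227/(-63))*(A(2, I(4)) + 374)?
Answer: -7240580/6867 ≈ -1054.4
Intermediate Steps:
I(U) = U**2
A(g, k) = 23 - 21*g
(-138/(-218) + 227/(-63))*(A(2, I(4)) + 374) = (-138/(-218) + 227/(-63))*((23 - 21*2) + 374) = (-138*(-1/218) + 227*(-1/63))*((23 - 42) + 374) = (69/109 - 227/63)*(-19 + 374) = -20396/6867*355 = -7240580/6867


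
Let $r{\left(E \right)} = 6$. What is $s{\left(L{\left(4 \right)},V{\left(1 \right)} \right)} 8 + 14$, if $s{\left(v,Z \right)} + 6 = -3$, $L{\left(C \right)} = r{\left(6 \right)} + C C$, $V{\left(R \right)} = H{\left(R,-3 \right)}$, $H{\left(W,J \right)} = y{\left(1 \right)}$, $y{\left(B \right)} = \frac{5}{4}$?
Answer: $-58$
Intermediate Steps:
$y{\left(B \right)} = \frac{5}{4}$ ($y{\left(B \right)} = 5 \cdot \frac{1}{4} = \frac{5}{4}$)
$H{\left(W,J \right)} = \frac{5}{4}$
$V{\left(R \right)} = \frac{5}{4}$
$L{\left(C \right)} = 6 + C^{2}$ ($L{\left(C \right)} = 6 + C C = 6 + C^{2}$)
$s{\left(v,Z \right)} = -9$ ($s{\left(v,Z \right)} = -6 - 3 = -9$)
$s{\left(L{\left(4 \right)},V{\left(1 \right)} \right)} 8 + 14 = \left(-9\right) 8 + 14 = -72 + 14 = -58$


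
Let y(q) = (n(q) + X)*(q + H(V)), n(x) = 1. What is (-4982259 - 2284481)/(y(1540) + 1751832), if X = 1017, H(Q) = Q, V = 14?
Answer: -1816685/833451 ≈ -2.1797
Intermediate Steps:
y(q) = 14252 + 1018*q (y(q) = (1 + 1017)*(q + 14) = 1018*(14 + q) = 14252 + 1018*q)
(-4982259 - 2284481)/(y(1540) + 1751832) = (-4982259 - 2284481)/((14252 + 1018*1540) + 1751832) = -7266740/((14252 + 1567720) + 1751832) = -7266740/(1581972 + 1751832) = -7266740/3333804 = -7266740*1/3333804 = -1816685/833451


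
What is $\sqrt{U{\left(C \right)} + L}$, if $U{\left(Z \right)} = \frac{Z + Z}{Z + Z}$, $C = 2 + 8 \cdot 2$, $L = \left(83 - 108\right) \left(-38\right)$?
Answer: $\sqrt{951} \approx 30.838$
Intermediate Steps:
$L = 950$ ($L = \left(-25\right) \left(-38\right) = 950$)
$C = 18$ ($C = 2 + 16 = 18$)
$U{\left(Z \right)} = 1$ ($U{\left(Z \right)} = \frac{2 Z}{2 Z} = 2 Z \frac{1}{2 Z} = 1$)
$\sqrt{U{\left(C \right)} + L} = \sqrt{1 + 950} = \sqrt{951}$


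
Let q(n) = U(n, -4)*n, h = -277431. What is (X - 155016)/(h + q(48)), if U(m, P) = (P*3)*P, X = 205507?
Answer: -50491/275127 ≈ -0.18352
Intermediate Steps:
U(m, P) = 3*P² (U(m, P) = (3*P)*P = 3*P²)
q(n) = 48*n (q(n) = (3*(-4)²)*n = (3*16)*n = 48*n)
(X - 155016)/(h + q(48)) = (205507 - 155016)/(-277431 + 48*48) = 50491/(-277431 + 2304) = 50491/(-275127) = 50491*(-1/275127) = -50491/275127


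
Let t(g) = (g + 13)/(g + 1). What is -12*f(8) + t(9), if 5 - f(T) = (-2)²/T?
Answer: -259/5 ≈ -51.800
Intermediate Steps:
t(g) = (13 + g)/(1 + g)
f(T) = 5 - 4/T (f(T) = 5 - (-2)²/T = 5 - 4/T)
-12*f(8) + t(9) = -12*(5 - 4/8) + (13 + 9)/(1 + 9) = -12*(5 - 4*⅛) + 22/10 = -12*(5 - ½) + (⅒)*22 = -12*9/2 + 11/5 = -54 + 11/5 = -259/5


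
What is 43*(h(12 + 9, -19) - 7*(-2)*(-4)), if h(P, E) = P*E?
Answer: -19565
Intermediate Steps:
h(P, E) = E*P
43*(h(12 + 9, -19) - 7*(-2)*(-4)) = 43*(-19*(12 + 9) - 7*(-2)*(-4)) = 43*(-19*21 + 14*(-4)) = 43*(-399 - 56) = 43*(-455) = -19565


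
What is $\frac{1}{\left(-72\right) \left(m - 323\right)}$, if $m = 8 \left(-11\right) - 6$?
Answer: $\frac{1}{30024} \approx 3.3307 \cdot 10^{-5}$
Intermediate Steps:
$m = -94$ ($m = -88 - 6 = -94$)
$\frac{1}{\left(-72\right) \left(m - 323\right)} = \frac{1}{\left(-72\right) \left(-94 - 323\right)} = \frac{1}{\left(-72\right) \left(-417\right)} = \frac{1}{30024}$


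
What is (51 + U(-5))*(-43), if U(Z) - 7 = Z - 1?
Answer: -2236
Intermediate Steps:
U(Z) = 6 + Z (U(Z) = 7 + (Z - 1) = 7 + (-1 + Z) = 6 + Z)
(51 + U(-5))*(-43) = (51 + (6 - 5))*(-43) = (51 + 1)*(-43) = 52*(-43) = -2236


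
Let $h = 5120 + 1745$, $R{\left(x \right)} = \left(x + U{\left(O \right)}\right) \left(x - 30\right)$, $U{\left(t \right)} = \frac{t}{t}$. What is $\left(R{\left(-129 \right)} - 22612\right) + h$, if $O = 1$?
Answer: $4605$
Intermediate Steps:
$U{\left(t \right)} = 1$
$R{\left(x \right)} = \left(1 + x\right) \left(-30 + x\right)$ ($R{\left(x \right)} = \left(x + 1\right) \left(x - 30\right) = \left(1 + x\right) \left(-30 + x\right)$)
$h = 6865$
$\left(R{\left(-129 \right)} - 22612\right) + h = \left(\left(-30 + \left(-129\right)^{2} - -3741\right) - 22612\right) + 6865 = \left(\left(-30 + 16641 + 3741\right) - 22612\right) + 6865 = \left(20352 - 22612\right) + 6865 = -2260 + 6865 = 4605$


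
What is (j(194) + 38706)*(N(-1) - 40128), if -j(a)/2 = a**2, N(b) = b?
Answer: 1467357014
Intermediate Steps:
j(a) = -2*a**2
(j(194) + 38706)*(N(-1) - 40128) = (-2*194**2 + 38706)*(-1 - 40128) = (-2*37636 + 38706)*(-40129) = (-75272 + 38706)*(-40129) = -36566*(-40129) = 1467357014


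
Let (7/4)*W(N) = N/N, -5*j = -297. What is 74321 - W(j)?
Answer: 520243/7 ≈ 74320.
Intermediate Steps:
j = 297/5 (j = -⅕*(-297) = 297/5 ≈ 59.400)
W(N) = 4/7 (W(N) = 4*(N/N)/7 = (4/7)*1 = 4/7)
74321 - W(j) = 74321 - 1*4/7 = 74321 - 4/7 = 520243/7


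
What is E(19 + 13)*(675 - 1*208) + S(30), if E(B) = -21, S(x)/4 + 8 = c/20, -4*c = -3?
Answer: -196777/20 ≈ -9838.8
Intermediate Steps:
c = ¾ (c = -¼*(-3) = ¾ ≈ 0.75000)
S(x) = -637/20 (S(x) = -32 + 4*((¾)/20) = -32 + 4*((¾)*(1/20)) = -32 + 4*(3/80) = -32 + 3/20 = -637/20)
E(19 + 13)*(675 - 1*208) + S(30) = -21*(675 - 1*208) - 637/20 = -21*(675 - 208) - 637/20 = -21*467 - 637/20 = -9807 - 637/20 = -196777/20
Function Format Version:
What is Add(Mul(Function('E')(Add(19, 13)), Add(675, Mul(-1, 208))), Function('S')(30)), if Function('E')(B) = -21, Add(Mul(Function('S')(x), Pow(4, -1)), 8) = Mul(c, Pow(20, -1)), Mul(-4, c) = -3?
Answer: Rational(-196777, 20) ≈ -9838.8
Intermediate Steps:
c = Rational(3, 4) (c = Mul(Rational(-1, 4), -3) = Rational(3, 4) ≈ 0.75000)
Function('S')(x) = Rational(-637, 20) (Function('S')(x) = Add(-32, Mul(4, Mul(Rational(3, 4), Pow(20, -1)))) = Add(-32, Mul(4, Mul(Rational(3, 4), Rational(1, 20)))) = Add(-32, Mul(4, Rational(3, 80))) = Add(-32, Rational(3, 20)) = Rational(-637, 20))
Add(Mul(Function('E')(Add(19, 13)), Add(675, Mul(-1, 208))), Function('S')(30)) = Add(Mul(-21, Add(675, Mul(-1, 208))), Rational(-637, 20)) = Add(Mul(-21, Add(675, -208)), Rational(-637, 20)) = Add(Mul(-21, 467), Rational(-637, 20)) = Add(-9807, Rational(-637, 20)) = Rational(-196777, 20)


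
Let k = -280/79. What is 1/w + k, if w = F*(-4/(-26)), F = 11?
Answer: -5133/1738 ≈ -2.9534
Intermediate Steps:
k = -280/79 (k = -280*1/79 = -280/79 ≈ -3.5443)
w = 22/13 (w = 11*(-4/(-26)) = 11*(-4*(-1/26)) = 11*(2/13) = 22/13 ≈ 1.6923)
1/w + k = 1/(22/13) - 280/79 = 13/22 - 280/79 = -5133/1738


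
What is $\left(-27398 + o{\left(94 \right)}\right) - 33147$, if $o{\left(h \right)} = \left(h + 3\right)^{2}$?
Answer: $-51136$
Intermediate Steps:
$o{\left(h \right)} = \left(3 + h\right)^{2}$
$\left(-27398 + o{\left(94 \right)}\right) - 33147 = \left(-27398 + \left(3 + 94\right)^{2}\right) - 33147 = \left(-27398 + 97^{2}\right) - 33147 = \left(-27398 + 9409\right) - 33147 = -17989 - 33147 = -51136$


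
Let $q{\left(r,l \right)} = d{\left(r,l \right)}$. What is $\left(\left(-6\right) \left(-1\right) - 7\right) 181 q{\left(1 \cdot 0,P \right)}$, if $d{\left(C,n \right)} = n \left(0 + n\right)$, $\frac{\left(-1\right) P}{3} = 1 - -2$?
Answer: $-14661$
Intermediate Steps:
$P = -9$ ($P = - 3 \left(1 - -2\right) = - 3 \left(1 + 2\right) = \left(-3\right) 3 = -9$)
$d{\left(C,n \right)} = n^{2}$ ($d{\left(C,n \right)} = n n = n^{2}$)
$q{\left(r,l \right)} = l^{2}$
$\left(\left(-6\right) \left(-1\right) - 7\right) 181 q{\left(1 \cdot 0,P \right)} = \left(\left(-6\right) \left(-1\right) - 7\right) 181 \left(-9\right)^{2} = \left(6 - 7\right) 181 \cdot 81 = \left(-1\right) 181 \cdot 81 = \left(-181\right) 81 = -14661$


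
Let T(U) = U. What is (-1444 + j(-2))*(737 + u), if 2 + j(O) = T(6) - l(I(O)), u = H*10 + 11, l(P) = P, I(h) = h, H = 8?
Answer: -1190664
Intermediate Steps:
u = 91 (u = 8*10 + 11 = 80 + 11 = 91)
j(O) = 4 - O (j(O) = -2 + (6 - O) = 4 - O)
(-1444 + j(-2))*(737 + u) = (-1444 + (4 - 1*(-2)))*(737 + 91) = (-1444 + (4 + 2))*828 = (-1444 + 6)*828 = -1438*828 = -1190664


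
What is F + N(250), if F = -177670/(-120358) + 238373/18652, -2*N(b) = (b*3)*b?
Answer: -105214501875813/1122458708 ≈ -93736.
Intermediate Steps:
N(b) = -3*b²/2 (N(b) = -b*3*b/2 = -3*b*b/2 = -3*b²/2)
F = 16001999187/1122458708 (F = -177670*(-1/120358) + 238373*(1/18652) = 88835/60179 + 238373/18652 = 16001999187/1122458708 ≈ 14.256)
F + N(250) = 16001999187/1122458708 - 3/2*250² = 16001999187/1122458708 - 3/2*62500 = 16001999187/1122458708 - 93750 = -105214501875813/1122458708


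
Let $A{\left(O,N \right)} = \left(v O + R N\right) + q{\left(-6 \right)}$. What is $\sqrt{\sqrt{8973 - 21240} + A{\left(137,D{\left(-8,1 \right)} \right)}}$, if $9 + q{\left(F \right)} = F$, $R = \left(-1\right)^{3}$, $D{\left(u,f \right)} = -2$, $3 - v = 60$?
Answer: $\sqrt{-7822 + 3 i \sqrt{1363}} \approx 0.6261 + 88.444 i$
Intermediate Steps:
$v = -57$ ($v = 3 - 60 = -57$)
$R = -1$
$q{\left(F \right)} = -9 + F$
$A{\left(O,N \right)} = -15 - N - 57 O$ ($A{\left(O,N \right)} = \left(- 57 O - N\right) - 15 = \left(- N - 57 O\right) - 15 = -15 - N - 57 O$)
$\sqrt{\sqrt{8973 - 21240} + A{\left(137,D{\left(-8,1 \right)} \right)}} = \sqrt{\sqrt{8973 - 21240} - 7822} = \sqrt{\sqrt{-12267} - 7822} = \sqrt{3 i \sqrt{1363} - 7822} = \sqrt{-7822 + 3 i \sqrt{1363}}$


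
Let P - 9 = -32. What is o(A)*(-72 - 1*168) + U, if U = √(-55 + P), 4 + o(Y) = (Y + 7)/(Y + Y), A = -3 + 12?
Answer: 2240/3 + I*√78 ≈ 746.67 + 8.8318*I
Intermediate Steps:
P = -23 (P = 9 - 32 = -23)
A = 9
o(Y) = -4 + (7 + Y)/(2*Y) (o(Y) = -4 + (Y + 7)/(Y + Y) = -4 + (7 + Y)/((2*Y)) = -4 + (7 + Y)*(1/(2*Y)) = -4 + (7 + Y)/(2*Y))
U = I*√78 (U = √(-55 - 23) = √(-78) = I*√78 ≈ 8.8318*I)
o(A)*(-72 - 1*168) + U = ((7/2)*(1 - 1*9)/9)*(-72 - 1*168) + I*√78 = ((7/2)*(⅑)*(1 - 9))*(-72 - 168) + I*√78 = ((7/2)*(⅑)*(-8))*(-240) + I*√78 = -28/9*(-240) + I*√78 = 2240/3 + I*√78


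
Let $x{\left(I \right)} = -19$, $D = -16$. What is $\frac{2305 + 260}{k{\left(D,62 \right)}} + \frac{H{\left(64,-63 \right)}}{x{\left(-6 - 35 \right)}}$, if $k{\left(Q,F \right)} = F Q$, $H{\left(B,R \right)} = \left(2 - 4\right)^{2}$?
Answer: $- \frac{52703}{18848} \approx -2.7962$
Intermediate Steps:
$H{\left(B,R \right)} = 4$ ($H{\left(B,R \right)} = \left(-2\right)^{2} = 4$)
$\frac{2305 + 260}{k{\left(D,62 \right)}} + \frac{H{\left(64,-63 \right)}}{x{\left(-6 - 35 \right)}} = \frac{2305 + 260}{62 \left(-16\right)} + \frac{4}{-19} = \frac{2565}{-992} + 4 \left(- \frac{1}{19}\right) = 2565 \left(- \frac{1}{992}\right) - \frac{4}{19} = - \frac{2565}{992} - \frac{4}{19} = - \frac{52703}{18848}$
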